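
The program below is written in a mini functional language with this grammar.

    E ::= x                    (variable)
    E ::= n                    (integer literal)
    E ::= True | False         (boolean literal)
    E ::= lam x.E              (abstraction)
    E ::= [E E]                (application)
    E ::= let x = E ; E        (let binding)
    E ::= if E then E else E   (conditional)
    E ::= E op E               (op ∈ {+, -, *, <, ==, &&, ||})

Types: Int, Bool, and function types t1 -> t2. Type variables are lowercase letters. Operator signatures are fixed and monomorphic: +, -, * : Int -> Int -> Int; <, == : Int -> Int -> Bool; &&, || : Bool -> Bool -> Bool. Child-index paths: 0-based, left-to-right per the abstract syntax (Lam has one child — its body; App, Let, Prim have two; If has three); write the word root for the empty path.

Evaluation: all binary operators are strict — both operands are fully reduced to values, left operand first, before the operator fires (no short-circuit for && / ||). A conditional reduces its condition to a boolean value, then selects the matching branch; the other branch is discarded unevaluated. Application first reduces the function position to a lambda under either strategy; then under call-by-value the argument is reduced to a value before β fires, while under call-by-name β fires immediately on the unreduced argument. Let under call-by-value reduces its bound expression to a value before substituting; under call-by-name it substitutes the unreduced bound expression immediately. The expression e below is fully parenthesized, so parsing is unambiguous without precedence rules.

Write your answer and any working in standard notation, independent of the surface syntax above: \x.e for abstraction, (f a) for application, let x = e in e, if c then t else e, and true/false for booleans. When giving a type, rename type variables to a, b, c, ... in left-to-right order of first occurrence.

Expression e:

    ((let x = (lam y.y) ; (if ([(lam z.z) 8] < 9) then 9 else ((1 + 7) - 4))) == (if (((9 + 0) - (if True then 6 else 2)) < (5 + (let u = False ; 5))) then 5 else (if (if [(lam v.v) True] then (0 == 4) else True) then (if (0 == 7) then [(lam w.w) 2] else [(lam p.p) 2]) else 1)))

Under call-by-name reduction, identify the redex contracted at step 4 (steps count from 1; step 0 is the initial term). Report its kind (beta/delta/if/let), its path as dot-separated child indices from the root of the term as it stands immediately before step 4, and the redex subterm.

Answer: if at 0 : (if true then 9 else ((1 + 7) - 4))

Trace:
step 0: ((let x = (\y.y) in (if (((\z.z) 8) < 9) then 9 else ((1 + 7) - 4))) == (if (((9 + 0) - (if true then 6 else 2)) < (5 + (let u = false in 5))) then 5 else (if (if ((\v.v) true) then (0 == 4) else true) then (if (0 == 7) then ((\w.w) 2) else ((\p.p) 2)) else 1)))
step 1: [let@0] ((if (((\z.z) 8) < 9) then 9 else ((1 + 7) - 4)) == (if (((9 + 0) - (if true then 6 else 2)) < (5 + (let u = false in 5))) then 5 else (if (if ((\v.v) true) then (0 == 4) else true) then (if (0 == 7) then ((\w.w) 2) else ((\p.p) 2)) else 1)))
step 2: [beta@0.0.0] ((if (8 < 9) then 9 else ((1 + 7) - 4)) == (if (((9 + 0) - (if true then 6 else 2)) < (5 + (let u = false in 5))) then 5 else (if (if ((\v.v) true) then (0 == 4) else true) then (if (0 == 7) then ((\w.w) 2) else ((\p.p) 2)) else 1)))
step 3: [delta@0.0] ((if true then 9 else ((1 + 7) - 4)) == (if (((9 + 0) - (if true then 6 else 2)) < (5 + (let u = false in 5))) then 5 else (if (if ((\v.v) true) then (0 == 4) else true) then (if (0 == 7) then ((\w.w) 2) else ((\p.p) 2)) else 1)))
step 4: [if@0] (9 == (if (((9 + 0) - (if true then 6 else 2)) < (5 + (let u = false in 5))) then 5 else (if (if ((\v.v) true) then (0 == 4) else true) then (if (0 == 7) then ((\w.w) 2) else ((\p.p) 2)) else 1)))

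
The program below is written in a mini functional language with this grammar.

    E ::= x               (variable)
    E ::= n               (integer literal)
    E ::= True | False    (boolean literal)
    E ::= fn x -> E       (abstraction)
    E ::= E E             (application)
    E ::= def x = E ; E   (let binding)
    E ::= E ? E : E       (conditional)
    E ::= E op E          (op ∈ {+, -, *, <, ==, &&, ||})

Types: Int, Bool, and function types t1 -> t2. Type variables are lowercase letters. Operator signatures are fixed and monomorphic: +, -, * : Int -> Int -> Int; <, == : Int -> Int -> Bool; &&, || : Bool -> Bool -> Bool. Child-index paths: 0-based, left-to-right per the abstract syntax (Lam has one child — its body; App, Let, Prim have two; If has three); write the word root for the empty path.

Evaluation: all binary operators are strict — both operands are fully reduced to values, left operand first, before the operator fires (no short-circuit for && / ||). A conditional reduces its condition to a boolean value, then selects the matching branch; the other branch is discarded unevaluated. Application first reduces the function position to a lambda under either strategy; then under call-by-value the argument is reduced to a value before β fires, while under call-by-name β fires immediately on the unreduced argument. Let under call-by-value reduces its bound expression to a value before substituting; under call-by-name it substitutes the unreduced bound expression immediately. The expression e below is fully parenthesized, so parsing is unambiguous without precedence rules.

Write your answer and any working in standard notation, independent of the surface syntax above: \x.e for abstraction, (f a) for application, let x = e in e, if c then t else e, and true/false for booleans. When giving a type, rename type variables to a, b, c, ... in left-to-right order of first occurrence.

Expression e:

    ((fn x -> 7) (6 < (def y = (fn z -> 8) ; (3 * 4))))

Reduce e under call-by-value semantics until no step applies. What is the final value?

Answer: 7

Derivation:
step 0: ((\x.7) (6 < (let y = (\z.8) in (3 * 4))))
step 1: [let@1.1] ((\x.7) (6 < (3 * 4)))
step 2: [delta@1.1] ((\x.7) (6 < 12))
step 3: [delta@1] ((\x.7) true)
step 4: [beta@root] 7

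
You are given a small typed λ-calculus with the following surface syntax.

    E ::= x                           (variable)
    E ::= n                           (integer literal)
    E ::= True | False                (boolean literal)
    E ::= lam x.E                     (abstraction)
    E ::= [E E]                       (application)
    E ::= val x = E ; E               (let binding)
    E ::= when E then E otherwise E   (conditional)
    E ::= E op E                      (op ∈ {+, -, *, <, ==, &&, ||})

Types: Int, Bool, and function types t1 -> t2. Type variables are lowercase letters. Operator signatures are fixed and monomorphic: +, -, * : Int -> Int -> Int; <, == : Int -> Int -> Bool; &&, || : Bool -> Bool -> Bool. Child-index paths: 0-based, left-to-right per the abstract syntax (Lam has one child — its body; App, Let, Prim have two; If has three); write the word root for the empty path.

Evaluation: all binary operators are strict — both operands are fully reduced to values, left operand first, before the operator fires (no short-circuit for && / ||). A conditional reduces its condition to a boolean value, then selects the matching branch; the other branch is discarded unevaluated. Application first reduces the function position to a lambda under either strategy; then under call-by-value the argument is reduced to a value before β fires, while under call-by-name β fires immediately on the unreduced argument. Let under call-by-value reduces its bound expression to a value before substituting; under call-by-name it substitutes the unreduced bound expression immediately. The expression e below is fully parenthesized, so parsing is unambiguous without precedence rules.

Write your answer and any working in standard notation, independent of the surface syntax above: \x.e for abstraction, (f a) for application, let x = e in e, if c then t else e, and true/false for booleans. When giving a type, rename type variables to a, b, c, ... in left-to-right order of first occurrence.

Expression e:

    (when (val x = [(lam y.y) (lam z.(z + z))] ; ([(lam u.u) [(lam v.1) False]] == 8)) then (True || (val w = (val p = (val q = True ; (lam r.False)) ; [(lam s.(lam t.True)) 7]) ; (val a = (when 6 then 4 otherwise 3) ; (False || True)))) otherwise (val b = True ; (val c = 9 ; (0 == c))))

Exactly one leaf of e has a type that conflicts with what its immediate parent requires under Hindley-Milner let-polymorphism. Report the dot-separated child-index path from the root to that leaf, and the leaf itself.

Answer: 1.1.1.0.0 : 6

Derivation:
y : a
\y._ : a -> a
z : b
  unify b ~ Int
z : Int
  unify Int ~ Int
\z._ : Int -> Int
  unify a -> a ~ (Int -> Int) -> c
  unify a ~ Int -> Int
  unify Int -> Int ~ c
_ _ : Int -> Int
let x : Int -> Int
u : d
\u._ : d -> d
\v._ : e -> Int
  unify e -> Int ~ Bool -> f
  unify e ~ Bool
  unify Int ~ f
_ _ : Int
  unify d -> d ~ Int -> g
  unify d ~ Int
  unify Int ~ g
_ _ : Int
  unify Int ~ Int
  unify Int ~ Int
  unify Bool ~ Bool
  unify Bool ~ Bool
let q : Bool
\r._ : h -> Bool
let p : forall. h -> Bool
\t._ : j -> Bool
\s._ : i -> j -> Bool
  unify i -> j -> Bool ~ Int -> k
  unify i ~ Int
  unify j -> Bool ~ k
_ _ : j -> Bool
let w : forall. j -> Bool
  unify Int ~ Bool
  FAIL: mismatch Int ~ Bool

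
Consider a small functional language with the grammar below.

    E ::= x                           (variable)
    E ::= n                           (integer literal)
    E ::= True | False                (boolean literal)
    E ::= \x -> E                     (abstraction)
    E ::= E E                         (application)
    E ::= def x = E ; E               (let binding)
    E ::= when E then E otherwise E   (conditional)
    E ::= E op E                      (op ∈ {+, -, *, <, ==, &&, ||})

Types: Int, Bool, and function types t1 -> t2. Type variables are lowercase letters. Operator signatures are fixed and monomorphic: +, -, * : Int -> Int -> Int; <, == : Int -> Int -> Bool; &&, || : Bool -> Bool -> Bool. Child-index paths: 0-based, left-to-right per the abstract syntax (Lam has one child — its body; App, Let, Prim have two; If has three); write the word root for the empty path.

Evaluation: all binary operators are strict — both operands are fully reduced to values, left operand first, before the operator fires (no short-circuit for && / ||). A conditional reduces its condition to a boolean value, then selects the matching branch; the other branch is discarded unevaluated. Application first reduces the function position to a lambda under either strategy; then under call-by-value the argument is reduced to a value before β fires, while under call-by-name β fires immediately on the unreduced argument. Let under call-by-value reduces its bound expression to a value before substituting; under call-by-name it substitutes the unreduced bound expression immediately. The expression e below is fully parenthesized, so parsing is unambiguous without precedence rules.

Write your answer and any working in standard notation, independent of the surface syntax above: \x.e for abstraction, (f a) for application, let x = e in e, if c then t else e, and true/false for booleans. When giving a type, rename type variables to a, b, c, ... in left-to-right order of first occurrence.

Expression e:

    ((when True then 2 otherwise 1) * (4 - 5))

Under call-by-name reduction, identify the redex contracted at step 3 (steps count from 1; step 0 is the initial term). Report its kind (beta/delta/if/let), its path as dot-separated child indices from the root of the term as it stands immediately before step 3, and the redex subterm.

Answer: delta at root : (2 * -1)

Trace:
step 0: ((if true then 2 else 1) * (4 - 5))
step 1: [if@0] (2 * (4 - 5))
step 2: [delta@1] (2 * -1)
step 3: [delta@root] -2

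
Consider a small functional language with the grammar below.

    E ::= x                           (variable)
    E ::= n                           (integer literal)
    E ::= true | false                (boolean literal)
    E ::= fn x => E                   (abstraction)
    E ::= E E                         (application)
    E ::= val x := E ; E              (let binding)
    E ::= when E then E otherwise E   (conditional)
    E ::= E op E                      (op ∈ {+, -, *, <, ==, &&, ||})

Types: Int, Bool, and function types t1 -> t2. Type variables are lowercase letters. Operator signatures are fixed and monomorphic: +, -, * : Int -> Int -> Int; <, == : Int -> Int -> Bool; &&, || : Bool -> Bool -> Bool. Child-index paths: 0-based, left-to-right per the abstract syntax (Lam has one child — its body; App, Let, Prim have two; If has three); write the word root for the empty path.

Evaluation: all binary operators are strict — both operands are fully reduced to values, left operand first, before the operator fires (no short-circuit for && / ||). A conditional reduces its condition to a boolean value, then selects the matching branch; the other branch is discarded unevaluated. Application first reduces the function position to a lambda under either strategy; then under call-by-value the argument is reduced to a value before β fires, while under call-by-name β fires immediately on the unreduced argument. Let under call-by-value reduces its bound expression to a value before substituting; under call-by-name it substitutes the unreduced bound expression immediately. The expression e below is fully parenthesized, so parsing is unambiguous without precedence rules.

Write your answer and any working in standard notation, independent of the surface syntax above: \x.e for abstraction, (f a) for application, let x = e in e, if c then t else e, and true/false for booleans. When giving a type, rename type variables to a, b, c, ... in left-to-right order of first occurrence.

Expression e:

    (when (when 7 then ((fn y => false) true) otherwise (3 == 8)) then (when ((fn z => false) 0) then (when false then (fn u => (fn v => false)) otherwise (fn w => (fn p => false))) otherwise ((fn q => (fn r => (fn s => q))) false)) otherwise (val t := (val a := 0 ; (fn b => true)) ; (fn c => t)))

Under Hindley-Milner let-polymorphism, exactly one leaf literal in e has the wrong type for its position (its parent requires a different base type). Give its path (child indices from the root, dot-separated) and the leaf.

Working:
  unify Int ~ Bool
  FAIL: mismatch Int ~ Bool

Answer: 0.0 : 7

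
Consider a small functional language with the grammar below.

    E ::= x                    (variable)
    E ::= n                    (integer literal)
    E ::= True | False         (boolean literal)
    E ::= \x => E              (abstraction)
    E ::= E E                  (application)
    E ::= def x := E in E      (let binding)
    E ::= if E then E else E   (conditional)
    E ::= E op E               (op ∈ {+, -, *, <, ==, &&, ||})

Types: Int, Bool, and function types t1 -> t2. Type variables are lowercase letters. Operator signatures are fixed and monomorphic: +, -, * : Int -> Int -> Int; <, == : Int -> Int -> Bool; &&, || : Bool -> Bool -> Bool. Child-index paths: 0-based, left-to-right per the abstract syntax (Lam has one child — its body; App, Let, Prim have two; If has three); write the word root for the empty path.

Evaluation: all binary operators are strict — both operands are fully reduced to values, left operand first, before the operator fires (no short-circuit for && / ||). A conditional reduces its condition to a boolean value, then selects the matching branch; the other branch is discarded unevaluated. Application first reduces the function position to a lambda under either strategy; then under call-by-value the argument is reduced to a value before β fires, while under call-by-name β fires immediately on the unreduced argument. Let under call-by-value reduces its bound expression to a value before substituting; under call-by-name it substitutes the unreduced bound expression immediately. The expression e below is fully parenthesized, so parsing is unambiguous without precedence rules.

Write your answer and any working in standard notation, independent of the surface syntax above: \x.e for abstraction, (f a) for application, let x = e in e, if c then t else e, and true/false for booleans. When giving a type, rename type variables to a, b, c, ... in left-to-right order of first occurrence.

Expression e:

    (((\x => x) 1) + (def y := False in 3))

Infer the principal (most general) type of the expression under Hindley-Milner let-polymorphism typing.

Answer: Int

Derivation:
x : a
\x._ : a -> a
  unify a -> a ~ Int -> b
  unify a ~ Int
  unify Int ~ b
_ _ : Int
  unify Int ~ Int
let y : Bool
  unify Int ~ Int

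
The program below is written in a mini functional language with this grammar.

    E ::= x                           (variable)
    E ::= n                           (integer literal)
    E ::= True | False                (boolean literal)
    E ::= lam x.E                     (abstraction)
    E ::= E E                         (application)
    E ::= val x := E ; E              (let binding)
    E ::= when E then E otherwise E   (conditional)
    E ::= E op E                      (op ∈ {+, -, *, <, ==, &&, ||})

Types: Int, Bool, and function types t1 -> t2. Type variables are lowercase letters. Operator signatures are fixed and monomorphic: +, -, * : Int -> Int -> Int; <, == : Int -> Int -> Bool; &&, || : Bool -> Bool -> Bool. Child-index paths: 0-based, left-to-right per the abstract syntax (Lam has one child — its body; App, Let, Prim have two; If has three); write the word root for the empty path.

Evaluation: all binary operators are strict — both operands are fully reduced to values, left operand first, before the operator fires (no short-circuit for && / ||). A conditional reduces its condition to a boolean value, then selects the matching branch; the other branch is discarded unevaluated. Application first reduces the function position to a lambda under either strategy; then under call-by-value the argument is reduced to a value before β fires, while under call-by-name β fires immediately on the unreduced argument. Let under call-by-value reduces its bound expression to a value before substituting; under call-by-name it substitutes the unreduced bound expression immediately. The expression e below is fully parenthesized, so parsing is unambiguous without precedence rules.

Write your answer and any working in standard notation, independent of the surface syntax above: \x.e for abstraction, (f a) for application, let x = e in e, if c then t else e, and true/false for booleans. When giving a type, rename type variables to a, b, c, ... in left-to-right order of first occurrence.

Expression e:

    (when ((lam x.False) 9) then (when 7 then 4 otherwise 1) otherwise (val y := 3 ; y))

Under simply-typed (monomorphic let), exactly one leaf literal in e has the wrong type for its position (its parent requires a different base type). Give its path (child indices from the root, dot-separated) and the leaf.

Working:
\x._ : a -> Bool
  unify a -> Bool ~ Int -> b
  unify a ~ Int
  unify Bool ~ b
_ _ : Bool
  unify Bool ~ Bool
  unify Int ~ Bool
  FAIL: mismatch Int ~ Bool

Answer: 1.0 : 7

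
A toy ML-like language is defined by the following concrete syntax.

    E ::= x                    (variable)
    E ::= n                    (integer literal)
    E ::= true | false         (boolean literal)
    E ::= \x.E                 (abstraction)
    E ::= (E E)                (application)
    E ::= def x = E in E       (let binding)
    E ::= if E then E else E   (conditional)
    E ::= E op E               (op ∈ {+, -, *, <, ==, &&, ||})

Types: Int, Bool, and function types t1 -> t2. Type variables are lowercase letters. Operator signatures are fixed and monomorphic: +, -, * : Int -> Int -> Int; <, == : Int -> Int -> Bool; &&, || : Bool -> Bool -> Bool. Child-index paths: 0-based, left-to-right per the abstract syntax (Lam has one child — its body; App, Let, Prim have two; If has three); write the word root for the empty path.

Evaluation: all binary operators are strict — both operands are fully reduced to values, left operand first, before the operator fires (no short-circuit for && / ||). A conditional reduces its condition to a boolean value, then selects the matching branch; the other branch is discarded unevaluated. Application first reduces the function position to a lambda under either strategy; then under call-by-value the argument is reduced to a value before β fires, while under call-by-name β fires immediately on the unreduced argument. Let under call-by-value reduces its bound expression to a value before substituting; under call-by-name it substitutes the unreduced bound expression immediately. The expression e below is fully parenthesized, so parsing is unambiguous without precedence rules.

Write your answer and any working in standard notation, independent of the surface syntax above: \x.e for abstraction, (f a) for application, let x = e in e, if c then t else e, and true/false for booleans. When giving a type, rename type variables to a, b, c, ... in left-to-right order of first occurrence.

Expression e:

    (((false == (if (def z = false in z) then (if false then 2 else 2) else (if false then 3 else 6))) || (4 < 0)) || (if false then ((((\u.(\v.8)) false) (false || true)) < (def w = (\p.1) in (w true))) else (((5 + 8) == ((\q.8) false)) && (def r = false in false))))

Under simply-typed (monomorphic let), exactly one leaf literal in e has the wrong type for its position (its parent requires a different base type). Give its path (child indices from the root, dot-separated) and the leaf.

Answer: 0.0.0 : false

Trace:
  unify Bool ~ Int
  FAIL: mismatch Bool ~ Int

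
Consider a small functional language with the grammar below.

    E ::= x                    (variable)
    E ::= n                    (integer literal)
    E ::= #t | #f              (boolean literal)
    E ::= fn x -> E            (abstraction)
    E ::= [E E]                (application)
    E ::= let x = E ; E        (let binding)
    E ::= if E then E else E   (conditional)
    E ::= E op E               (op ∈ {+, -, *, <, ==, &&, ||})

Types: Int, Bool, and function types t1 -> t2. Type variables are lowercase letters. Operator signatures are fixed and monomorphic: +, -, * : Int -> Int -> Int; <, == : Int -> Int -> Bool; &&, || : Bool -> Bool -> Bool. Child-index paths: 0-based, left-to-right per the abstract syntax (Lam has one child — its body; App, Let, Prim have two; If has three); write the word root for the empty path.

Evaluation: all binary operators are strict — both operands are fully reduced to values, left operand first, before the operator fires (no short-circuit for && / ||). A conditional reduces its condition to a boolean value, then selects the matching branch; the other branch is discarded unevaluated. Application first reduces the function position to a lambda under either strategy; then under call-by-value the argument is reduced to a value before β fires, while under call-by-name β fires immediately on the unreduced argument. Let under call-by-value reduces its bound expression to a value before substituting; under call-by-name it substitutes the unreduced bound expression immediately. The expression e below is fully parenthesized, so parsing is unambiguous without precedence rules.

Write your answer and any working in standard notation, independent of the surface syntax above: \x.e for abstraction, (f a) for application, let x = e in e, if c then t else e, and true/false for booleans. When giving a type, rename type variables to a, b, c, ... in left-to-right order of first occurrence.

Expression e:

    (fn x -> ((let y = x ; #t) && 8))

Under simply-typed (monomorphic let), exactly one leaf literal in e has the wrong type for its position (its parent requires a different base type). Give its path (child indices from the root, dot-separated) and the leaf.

Answer: 0.1 : 8

Working:
x : a
let y : a
  unify Bool ~ Bool
  unify Int ~ Bool
  FAIL: mismatch Int ~ Bool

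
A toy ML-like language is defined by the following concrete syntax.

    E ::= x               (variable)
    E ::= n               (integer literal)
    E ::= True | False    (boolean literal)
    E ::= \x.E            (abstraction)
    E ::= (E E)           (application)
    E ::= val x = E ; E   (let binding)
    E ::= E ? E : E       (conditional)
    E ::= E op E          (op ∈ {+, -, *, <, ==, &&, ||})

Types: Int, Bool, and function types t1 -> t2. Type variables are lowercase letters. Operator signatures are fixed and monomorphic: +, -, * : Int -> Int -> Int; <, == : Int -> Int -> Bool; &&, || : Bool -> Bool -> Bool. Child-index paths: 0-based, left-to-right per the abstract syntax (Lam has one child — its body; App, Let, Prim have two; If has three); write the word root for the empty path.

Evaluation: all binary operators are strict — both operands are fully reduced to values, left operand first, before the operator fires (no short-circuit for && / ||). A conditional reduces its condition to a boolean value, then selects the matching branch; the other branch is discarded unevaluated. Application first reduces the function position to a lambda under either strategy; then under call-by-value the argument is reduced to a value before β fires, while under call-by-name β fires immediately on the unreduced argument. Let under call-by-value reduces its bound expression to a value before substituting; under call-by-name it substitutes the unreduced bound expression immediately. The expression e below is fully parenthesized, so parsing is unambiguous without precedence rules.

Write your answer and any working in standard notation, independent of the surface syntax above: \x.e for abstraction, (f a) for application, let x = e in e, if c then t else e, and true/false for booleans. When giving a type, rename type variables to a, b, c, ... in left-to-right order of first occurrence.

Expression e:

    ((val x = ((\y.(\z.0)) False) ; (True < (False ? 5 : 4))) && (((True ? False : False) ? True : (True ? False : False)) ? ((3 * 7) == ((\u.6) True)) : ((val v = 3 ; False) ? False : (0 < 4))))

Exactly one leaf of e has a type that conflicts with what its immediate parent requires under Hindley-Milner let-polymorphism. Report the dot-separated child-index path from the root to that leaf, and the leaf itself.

Answer: 0.1.0 : true

Derivation:
\z._ : b -> Int
\y._ : a -> b -> Int
  unify a -> b -> Int ~ Bool -> c
  unify a ~ Bool
  unify b -> Int ~ c
_ _ : b -> Int
let x : forall. b -> Int
  unify Bool ~ Int
  FAIL: mismatch Bool ~ Int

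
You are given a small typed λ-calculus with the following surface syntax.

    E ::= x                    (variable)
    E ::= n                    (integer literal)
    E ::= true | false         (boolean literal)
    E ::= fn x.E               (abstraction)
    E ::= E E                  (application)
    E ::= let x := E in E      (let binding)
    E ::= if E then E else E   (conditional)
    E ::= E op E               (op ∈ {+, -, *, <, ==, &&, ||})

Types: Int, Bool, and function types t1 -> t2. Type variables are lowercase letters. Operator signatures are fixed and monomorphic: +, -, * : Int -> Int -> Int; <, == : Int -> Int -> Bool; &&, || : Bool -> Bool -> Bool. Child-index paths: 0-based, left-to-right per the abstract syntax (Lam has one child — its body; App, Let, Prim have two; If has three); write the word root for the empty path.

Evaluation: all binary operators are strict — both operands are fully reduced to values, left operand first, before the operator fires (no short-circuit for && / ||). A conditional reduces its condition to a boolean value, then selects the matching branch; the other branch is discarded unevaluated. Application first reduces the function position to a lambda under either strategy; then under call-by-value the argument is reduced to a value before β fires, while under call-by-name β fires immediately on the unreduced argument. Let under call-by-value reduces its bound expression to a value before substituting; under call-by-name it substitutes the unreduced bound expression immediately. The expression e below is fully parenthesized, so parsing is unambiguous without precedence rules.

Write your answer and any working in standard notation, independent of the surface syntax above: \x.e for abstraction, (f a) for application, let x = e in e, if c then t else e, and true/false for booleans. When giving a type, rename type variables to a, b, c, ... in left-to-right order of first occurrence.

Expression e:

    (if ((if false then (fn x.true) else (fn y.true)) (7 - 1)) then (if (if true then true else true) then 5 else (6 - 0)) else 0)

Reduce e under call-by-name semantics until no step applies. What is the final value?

Derivation:
step 0: (if ((if false then (\x.true) else (\y.true)) (7 - 1)) then (if (if true then true else true) then 5 else (6 - 0)) else 0)
step 1: [if@0.0] (if ((\y.true) (7 - 1)) then (if (if true then true else true) then 5 else (6 - 0)) else 0)
step 2: [beta@0] (if true then (if (if true then true else true) then 5 else (6 - 0)) else 0)
step 3: [if@root] (if (if true then true else true) then 5 else (6 - 0))
step 4: [if@0] (if true then 5 else (6 - 0))
step 5: [if@root] 5

Answer: 5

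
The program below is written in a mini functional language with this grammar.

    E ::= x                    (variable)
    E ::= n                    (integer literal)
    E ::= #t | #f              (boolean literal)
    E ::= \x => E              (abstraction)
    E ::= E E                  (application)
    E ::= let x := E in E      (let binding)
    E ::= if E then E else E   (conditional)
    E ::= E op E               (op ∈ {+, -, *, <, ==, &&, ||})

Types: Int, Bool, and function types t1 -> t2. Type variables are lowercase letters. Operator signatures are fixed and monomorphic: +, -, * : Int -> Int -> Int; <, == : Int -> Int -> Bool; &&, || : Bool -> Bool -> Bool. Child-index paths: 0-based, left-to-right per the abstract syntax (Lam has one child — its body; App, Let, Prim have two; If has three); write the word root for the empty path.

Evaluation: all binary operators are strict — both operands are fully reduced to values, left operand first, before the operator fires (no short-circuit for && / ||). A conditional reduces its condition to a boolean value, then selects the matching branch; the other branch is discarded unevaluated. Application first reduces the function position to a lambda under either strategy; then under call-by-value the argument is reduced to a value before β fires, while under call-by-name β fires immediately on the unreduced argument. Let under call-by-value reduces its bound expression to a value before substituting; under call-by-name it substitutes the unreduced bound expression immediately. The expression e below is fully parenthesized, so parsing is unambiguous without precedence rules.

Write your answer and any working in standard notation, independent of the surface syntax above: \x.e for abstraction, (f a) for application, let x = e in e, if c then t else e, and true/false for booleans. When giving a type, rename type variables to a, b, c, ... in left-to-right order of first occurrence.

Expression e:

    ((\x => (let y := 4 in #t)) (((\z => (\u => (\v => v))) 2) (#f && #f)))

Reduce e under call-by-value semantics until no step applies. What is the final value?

Answer: true

Derivation:
step 0: ((\x.(let y = 4 in true)) (((\z.(\u.(\v.v))) 2) (false && false)))
step 1: [beta@1.0] ((\x.(let y = 4 in true)) ((\u.(\v.v)) (false && false)))
step 2: [delta@1.1] ((\x.(let y = 4 in true)) ((\u.(\v.v)) false))
step 3: [beta@1] ((\x.(let y = 4 in true)) (\v.v))
step 4: [beta@root] (let y = 4 in true)
step 5: [let@root] true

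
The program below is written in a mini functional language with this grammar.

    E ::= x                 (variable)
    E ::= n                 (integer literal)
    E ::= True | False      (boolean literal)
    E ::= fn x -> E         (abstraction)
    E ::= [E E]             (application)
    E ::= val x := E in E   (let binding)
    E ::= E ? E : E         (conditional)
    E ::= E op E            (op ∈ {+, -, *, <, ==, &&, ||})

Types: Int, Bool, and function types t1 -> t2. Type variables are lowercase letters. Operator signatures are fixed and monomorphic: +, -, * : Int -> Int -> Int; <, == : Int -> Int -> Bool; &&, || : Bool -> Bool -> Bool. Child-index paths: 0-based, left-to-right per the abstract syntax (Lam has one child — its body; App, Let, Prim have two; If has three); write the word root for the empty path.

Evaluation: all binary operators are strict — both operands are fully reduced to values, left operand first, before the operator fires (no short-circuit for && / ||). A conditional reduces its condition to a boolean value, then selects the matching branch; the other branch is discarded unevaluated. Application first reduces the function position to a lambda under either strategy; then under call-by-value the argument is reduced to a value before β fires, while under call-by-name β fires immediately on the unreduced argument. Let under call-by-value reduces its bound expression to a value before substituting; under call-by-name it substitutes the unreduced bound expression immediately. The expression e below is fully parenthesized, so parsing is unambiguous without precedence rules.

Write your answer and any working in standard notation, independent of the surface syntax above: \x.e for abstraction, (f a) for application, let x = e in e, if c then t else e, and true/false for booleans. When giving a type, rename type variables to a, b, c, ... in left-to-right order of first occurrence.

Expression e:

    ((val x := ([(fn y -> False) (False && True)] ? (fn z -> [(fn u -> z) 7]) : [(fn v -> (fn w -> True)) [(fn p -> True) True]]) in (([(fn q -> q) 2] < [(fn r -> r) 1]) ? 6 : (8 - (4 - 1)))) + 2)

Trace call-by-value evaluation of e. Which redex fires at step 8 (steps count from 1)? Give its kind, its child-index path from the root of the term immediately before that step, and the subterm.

Working:
step 0: ((let x = (if ((\y.false) (false && true)) then (\z.((\u.z) 7)) else ((\v.(\w.true)) ((\p.true) true))) in (if (((\q.q) 2) < ((\r.r) 1)) then 6 else (8 - (4 - 1)))) + 2)
step 1: [delta@0.0.0.1] ((let x = (if ((\y.false) false) then (\z.((\u.z) 7)) else ((\v.(\w.true)) ((\p.true) true))) in (if (((\q.q) 2) < ((\r.r) 1)) then 6 else (8 - (4 - 1)))) + 2)
step 2: [beta@0.0.0] ((let x = (if false then (\z.((\u.z) 7)) else ((\v.(\w.true)) ((\p.true) true))) in (if (((\q.q) 2) < ((\r.r) 1)) then 6 else (8 - (4 - 1)))) + 2)
step 3: [if@0.0] ((let x = ((\v.(\w.true)) ((\p.true) true)) in (if (((\q.q) 2) < ((\r.r) 1)) then 6 else (8 - (4 - 1)))) + 2)
step 4: [beta@0.0.1] ((let x = ((\v.(\w.true)) true) in (if (((\q.q) 2) < ((\r.r) 1)) then 6 else (8 - (4 - 1)))) + 2)
step 5: [beta@0.0] ((let x = (\w.true) in (if (((\q.q) 2) < ((\r.r) 1)) then 6 else (8 - (4 - 1)))) + 2)
step 6: [let@0] ((if (((\q.q) 2) < ((\r.r) 1)) then 6 else (8 - (4 - 1))) + 2)
step 7: [beta@0.0.0] ((if (2 < ((\r.r) 1)) then 6 else (8 - (4 - 1))) + 2)
step 8: [beta@0.0.1] ((if (2 < 1) then 6 else (8 - (4 - 1))) + 2)

Answer: beta at 0.0.1 : ((\r.r) 1)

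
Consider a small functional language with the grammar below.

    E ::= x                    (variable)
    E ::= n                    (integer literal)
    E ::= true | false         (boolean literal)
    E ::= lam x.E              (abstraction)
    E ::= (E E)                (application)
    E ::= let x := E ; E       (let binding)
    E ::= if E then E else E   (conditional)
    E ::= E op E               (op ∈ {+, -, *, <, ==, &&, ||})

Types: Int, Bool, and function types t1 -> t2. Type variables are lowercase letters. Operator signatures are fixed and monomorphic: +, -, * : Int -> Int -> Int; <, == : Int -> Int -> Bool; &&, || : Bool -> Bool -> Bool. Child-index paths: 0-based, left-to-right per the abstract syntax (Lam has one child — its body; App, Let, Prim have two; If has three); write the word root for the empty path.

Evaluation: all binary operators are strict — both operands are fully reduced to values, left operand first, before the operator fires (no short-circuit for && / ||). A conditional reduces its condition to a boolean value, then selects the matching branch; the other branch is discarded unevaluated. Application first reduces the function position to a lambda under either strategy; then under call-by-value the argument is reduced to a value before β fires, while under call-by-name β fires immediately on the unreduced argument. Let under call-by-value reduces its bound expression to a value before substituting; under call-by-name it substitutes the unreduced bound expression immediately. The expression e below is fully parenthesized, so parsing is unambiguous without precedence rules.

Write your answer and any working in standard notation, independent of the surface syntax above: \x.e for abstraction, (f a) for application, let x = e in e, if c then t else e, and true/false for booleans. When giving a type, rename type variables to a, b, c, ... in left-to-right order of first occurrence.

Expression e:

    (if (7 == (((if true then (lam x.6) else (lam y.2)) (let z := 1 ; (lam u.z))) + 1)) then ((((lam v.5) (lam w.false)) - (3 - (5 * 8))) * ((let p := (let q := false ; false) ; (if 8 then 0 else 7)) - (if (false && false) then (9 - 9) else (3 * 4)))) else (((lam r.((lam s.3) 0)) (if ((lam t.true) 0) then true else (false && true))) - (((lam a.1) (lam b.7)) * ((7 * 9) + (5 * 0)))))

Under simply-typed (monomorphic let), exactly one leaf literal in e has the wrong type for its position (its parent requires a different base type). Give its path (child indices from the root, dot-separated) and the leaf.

Answer: 1.1.0.1.0 : 8

Working:
  unify Int ~ Int
  unify Bool ~ Bool
\x._ : a -> Int
\y._ : b -> Int
  unify a -> Int ~ b -> Int
  unify a ~ b
  unify Int ~ Int
let z : Int
z : Int
\u._ : c -> Int
  unify b -> Int ~ (c -> Int) -> d
  unify b ~ c -> Int
  unify Int ~ d
_ _ : Int
  unify Int ~ Int
  unify Int ~ Int
  unify Int ~ Int
  unify Bool ~ Bool
\v._ : e -> Int
\w._ : f -> Bool
  unify e -> Int ~ (f -> Bool) -> g
  unify e ~ f -> Bool
  unify Int ~ g
_ _ : Int
  unify Int ~ Int
  unify Int ~ Int
  unify Int ~ Int
  unify Int ~ Int
  unify Int ~ Int
  unify Int ~ Int
  unify Int ~ Int
let q : Bool
let p : Bool
  unify Int ~ Bool
  FAIL: mismatch Int ~ Bool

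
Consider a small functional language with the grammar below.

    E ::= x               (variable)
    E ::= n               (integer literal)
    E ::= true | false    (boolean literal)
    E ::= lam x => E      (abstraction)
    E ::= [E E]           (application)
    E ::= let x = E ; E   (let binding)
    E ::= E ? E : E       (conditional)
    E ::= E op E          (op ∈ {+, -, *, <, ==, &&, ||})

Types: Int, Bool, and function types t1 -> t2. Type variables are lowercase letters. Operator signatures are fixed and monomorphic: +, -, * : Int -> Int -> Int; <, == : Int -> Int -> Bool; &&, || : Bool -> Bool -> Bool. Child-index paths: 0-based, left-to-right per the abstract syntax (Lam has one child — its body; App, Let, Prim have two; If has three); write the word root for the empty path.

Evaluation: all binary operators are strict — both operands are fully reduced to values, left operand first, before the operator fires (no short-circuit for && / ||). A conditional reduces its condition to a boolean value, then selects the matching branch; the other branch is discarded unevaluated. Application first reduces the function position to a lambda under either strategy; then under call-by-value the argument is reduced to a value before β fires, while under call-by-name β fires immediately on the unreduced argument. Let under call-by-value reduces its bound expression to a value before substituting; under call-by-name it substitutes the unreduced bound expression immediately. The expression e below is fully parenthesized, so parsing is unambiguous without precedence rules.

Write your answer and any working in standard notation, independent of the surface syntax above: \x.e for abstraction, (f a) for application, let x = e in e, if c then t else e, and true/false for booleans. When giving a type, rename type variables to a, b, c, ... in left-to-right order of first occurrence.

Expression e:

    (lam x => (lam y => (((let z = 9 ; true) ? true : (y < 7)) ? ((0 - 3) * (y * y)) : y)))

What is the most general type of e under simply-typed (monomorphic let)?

Answer: a -> Int -> Int

Working:
let z : Int
  unify Bool ~ Bool
y : b
  unify b ~ Int
  unify Int ~ Int
  unify Bool ~ Bool
  unify Bool ~ Bool
  unify Int ~ Int
  unify Int ~ Int
  unify Int ~ Int
y : Int
  unify Int ~ Int
y : Int
  unify Int ~ Int
  unify Int ~ Int
y : Int
  unify Int ~ Int
\y._ : Int -> Int
\x._ : a -> Int -> Int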